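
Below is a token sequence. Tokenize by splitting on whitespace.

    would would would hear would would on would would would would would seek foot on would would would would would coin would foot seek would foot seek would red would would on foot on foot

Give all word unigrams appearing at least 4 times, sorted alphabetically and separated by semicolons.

foot; on; would

Unigram counts meeting the condition (at least 4 times):
  foot: 5
  on: 4
  would: 20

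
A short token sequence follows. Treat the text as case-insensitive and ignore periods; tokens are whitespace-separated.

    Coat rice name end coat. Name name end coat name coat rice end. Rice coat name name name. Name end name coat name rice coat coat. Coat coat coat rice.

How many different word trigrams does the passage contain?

30 tokens → 28 trigram windows in total.
Repeated trigrams (each contributes count−1 duplicates):
  coat coat coat: 3
  coat name name: 2
  end coat name: 2
  name end coat: 2
  name name end: 2
  name name name: 2
7 duplicate windows → 28 − 7 = 21 distinct.

21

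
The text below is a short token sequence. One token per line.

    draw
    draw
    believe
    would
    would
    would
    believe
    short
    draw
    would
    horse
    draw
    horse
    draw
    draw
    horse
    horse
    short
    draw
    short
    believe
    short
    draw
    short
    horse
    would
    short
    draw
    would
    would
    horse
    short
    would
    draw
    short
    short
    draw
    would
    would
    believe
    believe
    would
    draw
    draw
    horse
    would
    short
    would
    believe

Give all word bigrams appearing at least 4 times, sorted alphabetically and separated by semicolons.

short draw; would would

Bigram counts meeting the condition (at least 4 times):
  short draw: 5
  would would: 4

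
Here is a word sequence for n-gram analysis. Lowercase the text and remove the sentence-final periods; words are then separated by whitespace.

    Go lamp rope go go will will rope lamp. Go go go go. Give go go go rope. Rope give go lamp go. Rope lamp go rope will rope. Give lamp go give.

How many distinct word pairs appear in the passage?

16

33 tokens → 32 bigram windows in total.
Repeated bigrams (each contributes count−1 duplicates):
  go go: 6
  lamp go: 4
  go rope: 3
  give go: 2
  go give: 2
  go lamp: 2
  rope give: 2
  rope lamp: 2
  … (1 more repeated)
16 duplicate windows → 32 − 16 = 16 distinct.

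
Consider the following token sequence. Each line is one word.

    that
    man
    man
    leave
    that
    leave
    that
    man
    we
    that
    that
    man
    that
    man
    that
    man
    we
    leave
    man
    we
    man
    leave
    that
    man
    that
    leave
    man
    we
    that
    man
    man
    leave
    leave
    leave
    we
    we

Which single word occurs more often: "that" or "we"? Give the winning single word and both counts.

"that" (10 vs 6)

"that": 10 occurrences
"we": 6 occurrences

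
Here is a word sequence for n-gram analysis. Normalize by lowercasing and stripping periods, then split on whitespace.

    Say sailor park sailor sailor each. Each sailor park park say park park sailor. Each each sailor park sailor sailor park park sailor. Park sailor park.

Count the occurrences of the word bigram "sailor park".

6

Scanning the 25 overlapping bigram windows for "sailor park":
  position 2–3: sailor park
  position 8–9: sailor park
  position 17–18: sailor park
  position 20–21: sailor park
  position 23–24: sailor park
  position 25–26: sailor park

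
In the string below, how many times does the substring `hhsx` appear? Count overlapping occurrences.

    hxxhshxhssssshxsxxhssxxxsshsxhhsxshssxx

1

Sliding a length-4 window over the 39 characters (36 positions):
  position 30–33: hhsx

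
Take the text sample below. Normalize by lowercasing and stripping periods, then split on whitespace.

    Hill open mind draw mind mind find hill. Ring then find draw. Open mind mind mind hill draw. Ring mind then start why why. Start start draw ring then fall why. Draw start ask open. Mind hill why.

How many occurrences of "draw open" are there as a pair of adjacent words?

1

Scanning the 37 overlapping bigram windows for "draw open":
  position 12–13: draw open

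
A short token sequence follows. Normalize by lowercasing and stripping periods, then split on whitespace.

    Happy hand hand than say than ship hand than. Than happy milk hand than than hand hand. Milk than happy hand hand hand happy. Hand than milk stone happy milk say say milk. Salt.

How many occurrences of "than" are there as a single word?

8

Scanning the 34 tokens for "than":
  position 4: than
  position 6: than
  position 9: than
  position 10: than
  position 14: than
  position 15: than
  position 19: than
  position 26: than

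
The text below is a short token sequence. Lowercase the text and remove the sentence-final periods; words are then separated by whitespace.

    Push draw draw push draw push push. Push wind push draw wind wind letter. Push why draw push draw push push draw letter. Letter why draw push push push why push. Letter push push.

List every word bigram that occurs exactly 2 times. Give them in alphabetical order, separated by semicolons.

letter push; push why; why draw

Bigram counts meeting the condition (exactly 2 times):
  letter push: 2
  push why: 2
  why draw: 2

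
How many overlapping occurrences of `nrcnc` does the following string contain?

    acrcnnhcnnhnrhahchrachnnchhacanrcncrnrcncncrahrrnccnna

2

Sliding a length-5 window over the 54 characters (50 positions):
  position 31–35: nrcnc
  position 37–41: nrcnc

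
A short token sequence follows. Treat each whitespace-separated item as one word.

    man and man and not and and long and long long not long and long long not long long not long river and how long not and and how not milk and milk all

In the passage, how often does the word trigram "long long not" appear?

3

Scanning the 32 overlapping trigram windows for "long long not":
  position 10–12: long long not
  position 15–17: long long not
  position 18–20: long long not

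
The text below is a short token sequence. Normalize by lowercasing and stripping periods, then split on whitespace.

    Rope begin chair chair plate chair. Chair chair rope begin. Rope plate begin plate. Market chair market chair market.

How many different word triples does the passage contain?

16

19 tokens → 17 trigram windows in total.
Repeated trigrams (each contributes count−1 duplicates):
  market chair market: 2
1 duplicate windows → 17 − 1 = 16 distinct.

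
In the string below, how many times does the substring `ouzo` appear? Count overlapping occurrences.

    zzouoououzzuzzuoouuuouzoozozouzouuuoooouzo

Sliding a length-4 window over the 42 characters (39 positions):
  position 21–24: ouzo
  position 29–32: ouzo
  position 39–42: ouzo

3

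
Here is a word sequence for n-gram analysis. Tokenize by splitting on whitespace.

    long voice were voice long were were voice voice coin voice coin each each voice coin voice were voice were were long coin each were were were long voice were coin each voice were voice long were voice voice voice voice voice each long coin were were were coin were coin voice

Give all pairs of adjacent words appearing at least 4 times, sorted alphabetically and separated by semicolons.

Bigram counts meeting the condition (at least 4 times):
  voice voice: 5
  voice were: 5
  were voice: 5
  were were: 6

voice voice; voice were; were voice; were were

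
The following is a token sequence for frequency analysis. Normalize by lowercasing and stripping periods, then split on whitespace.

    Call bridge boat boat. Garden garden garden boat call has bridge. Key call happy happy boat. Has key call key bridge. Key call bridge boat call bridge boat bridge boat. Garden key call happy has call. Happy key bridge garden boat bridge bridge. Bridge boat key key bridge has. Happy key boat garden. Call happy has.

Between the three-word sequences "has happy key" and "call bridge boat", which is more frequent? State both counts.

"has happy key": 1 occurrence
"call bridge boat": 3 occurrences

"call bridge boat" (3 vs 1)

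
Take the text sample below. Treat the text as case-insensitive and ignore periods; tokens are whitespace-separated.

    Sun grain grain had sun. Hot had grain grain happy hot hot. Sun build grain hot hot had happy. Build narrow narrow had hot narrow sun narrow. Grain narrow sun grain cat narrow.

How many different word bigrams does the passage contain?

27

33 tokens → 32 bigram windows in total.
Repeated bigrams (each contributes count−1 duplicates):
  grain grain: 2
  hot had: 2
  hot hot: 2
  narrow sun: 2
  sun grain: 2
5 duplicate windows → 32 − 5 = 27 distinct.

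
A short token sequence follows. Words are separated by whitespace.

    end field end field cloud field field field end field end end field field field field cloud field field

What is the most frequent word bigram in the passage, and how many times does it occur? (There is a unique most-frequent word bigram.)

"field field", 6 times

Bigram frequencies (highest first):
  field field: 6
  end field: 4
  field end: 3
  field cloud: 2
  cloud field: 2
  end end: 1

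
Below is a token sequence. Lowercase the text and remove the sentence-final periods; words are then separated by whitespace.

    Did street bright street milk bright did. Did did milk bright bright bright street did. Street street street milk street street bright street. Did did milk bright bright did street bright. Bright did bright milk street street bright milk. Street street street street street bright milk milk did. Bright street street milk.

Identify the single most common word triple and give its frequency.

"street street street", 4 times

Trigram frequencies (highest first):
  street street street: 4
  milk street street: 3
  street street bright: 3
  did street bright: 2
  street bright street: 2
  did did milk: 2
  … (27 more, each ≤ 2)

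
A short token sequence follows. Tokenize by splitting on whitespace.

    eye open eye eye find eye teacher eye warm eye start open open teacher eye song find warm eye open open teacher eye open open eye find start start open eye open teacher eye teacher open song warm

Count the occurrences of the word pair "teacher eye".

4

Scanning the 37 overlapping bigram windows for "teacher eye":
  position 7–8: teacher eye
  position 14–15: teacher eye
  position 22–23: teacher eye
  position 33–34: teacher eye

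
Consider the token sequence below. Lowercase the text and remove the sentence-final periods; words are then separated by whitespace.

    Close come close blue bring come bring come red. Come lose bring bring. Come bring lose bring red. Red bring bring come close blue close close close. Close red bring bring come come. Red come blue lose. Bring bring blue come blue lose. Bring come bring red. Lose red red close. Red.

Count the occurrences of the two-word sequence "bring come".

6

Scanning the 51 overlapping bigram windows for "bring come":
  position 5–6: bring come
  position 7–8: bring come
  position 13–14: bring come
  position 21–22: bring come
  position 31–32: bring come
  position 44–45: bring come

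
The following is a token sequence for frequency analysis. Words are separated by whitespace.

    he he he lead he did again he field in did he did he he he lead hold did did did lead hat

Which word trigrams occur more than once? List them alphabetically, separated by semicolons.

Trigram counts meeting the condition (more than once):
  he he he: 2
  he he lead: 2

he he he; he he lead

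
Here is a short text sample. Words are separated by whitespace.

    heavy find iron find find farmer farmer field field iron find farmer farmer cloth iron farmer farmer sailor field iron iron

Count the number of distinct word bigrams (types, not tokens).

15

21 tokens → 20 bigram windows in total.
Repeated bigrams (each contributes count−1 duplicates):
  farmer farmer: 3
  field iron: 2
  find farmer: 2
  iron find: 2
5 duplicate windows → 20 − 5 = 15 distinct.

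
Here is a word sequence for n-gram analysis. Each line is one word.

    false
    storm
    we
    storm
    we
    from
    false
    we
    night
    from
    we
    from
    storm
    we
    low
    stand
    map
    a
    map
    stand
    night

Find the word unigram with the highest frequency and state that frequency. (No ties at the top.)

Unigram frequencies (highest first):
  we: 5
  storm: 3
  from: 3
  false: 2
  night: 2
  stand: 2
  … (3 more, each ≤ 2)

"we", 5 times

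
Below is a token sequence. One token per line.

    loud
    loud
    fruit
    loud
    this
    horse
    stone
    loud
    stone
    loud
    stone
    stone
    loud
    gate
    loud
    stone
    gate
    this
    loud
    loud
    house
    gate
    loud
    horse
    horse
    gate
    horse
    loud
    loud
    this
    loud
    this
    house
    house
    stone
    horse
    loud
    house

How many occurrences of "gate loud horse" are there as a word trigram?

1

Scanning the 36 overlapping trigram windows for "gate loud horse":
  position 22–24: gate loud horse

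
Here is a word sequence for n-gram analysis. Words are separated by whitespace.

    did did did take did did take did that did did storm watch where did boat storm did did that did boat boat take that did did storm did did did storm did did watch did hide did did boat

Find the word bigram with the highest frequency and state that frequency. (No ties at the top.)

Bigram frequencies (highest first):
  did did: 10
  that did: 3
  did storm: 3
  did boat: 3
  storm did: 3
  did take: 2
  … (13 more, each ≤ 2)

"did did", 10 times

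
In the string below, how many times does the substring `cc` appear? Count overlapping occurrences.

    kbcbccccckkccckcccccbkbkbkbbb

10

Sliding a length-2 window over the 29 characters (28 positions):
  position 5–6: cc
  position 6–7: cc
  position 7–8: cc
  position 8–9: cc
  position 12–13: cc
  position 13–14: cc
  position 16–17: cc
  position 17–18: cc
  position 18–19: cc
  position 19–20: cc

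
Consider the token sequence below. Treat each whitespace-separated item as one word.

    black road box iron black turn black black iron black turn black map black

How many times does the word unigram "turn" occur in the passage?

Scanning the 14 tokens for "turn":
  position 6: turn
  position 11: turn

2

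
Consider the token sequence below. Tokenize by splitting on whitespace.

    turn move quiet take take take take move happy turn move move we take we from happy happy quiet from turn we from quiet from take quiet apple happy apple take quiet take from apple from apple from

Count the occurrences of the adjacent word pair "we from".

2

Scanning the 37 overlapping bigram windows for "we from":
  position 15–16: we from
  position 22–23: we from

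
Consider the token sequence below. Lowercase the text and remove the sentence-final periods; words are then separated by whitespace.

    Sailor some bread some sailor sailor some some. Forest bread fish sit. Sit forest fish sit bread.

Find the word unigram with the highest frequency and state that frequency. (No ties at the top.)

"some", 4 times

Unigram frequencies (highest first):
  some: 4
  sailor: 3
  bread: 3
  sit: 3
  forest: 2
  fish: 2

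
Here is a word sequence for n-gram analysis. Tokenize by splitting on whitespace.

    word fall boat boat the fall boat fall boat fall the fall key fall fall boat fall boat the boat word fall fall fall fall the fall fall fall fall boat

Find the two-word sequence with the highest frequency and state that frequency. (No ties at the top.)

"fall fall", 7 times

Bigram frequencies (highest first):
  fall fall: 7
  fall boat: 6
  the fall: 3
  boat fall: 3
  word fall: 2
  boat the: 2
  … (6 more, each ≤ 2)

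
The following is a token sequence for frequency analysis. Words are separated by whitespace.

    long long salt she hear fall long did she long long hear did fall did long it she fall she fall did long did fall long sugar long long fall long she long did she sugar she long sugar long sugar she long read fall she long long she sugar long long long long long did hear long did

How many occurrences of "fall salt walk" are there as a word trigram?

Scanning the 57 overlapping trigram windows for "fall salt walk":
  (none found)

0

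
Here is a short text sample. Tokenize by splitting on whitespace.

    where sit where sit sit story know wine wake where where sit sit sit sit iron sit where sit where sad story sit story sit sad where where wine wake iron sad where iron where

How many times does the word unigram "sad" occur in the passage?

Scanning the 35 tokens for "sad":
  position 21: sad
  position 26: sad
  position 32: sad

3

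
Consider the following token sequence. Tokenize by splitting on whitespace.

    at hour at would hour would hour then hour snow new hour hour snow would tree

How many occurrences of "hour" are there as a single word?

6

Scanning the 16 tokens for "hour":
  position 2: hour
  position 5: hour
  position 7: hour
  position 9: hour
  position 12: hour
  position 13: hour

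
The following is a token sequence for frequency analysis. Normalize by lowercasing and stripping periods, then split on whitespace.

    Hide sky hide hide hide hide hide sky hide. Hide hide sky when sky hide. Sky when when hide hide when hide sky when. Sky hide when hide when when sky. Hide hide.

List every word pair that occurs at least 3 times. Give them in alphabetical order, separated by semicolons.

hide hide; hide sky; hide when; sky hide; sky when; when hide; when sky

Bigram counts meeting the condition (at least 3 times):
  hide hide: 8
  hide sky: 5
  hide when: 3
  sky hide: 5
  sky when: 3
  when hide: 3
  when sky: 3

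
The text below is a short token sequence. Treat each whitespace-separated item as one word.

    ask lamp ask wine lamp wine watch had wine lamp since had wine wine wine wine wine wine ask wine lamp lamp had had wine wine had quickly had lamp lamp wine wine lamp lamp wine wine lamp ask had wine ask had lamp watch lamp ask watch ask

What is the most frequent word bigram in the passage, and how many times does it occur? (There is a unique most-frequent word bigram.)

"wine wine", 8 times

Bigram frequencies (highest first):
  wine wine: 8
  wine lamp: 5
  had wine: 4
  lamp ask: 3
  lamp wine: 3
  lamp lamp: 3
  … (18 more, each ≤ 2)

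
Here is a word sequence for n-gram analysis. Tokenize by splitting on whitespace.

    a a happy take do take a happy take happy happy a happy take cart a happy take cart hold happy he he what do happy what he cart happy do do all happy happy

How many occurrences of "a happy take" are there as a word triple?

4

Scanning the 33 overlapping trigram windows for "a happy take":
  position 2–4: a happy take
  position 7–9: a happy take
  position 12–14: a happy take
  position 16–18: a happy take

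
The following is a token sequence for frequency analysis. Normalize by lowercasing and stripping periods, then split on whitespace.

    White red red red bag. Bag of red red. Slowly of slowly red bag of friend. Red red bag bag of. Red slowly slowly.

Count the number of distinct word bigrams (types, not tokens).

24 tokens → 23 bigram windows in total.
Repeated bigrams (each contributes count−1 duplicates):
  red red: 4
  bag of: 3
  red bag: 3
  bag bag: 2
  of red: 2
  red slowly: 2
10 duplicate windows → 23 − 10 = 13 distinct.

13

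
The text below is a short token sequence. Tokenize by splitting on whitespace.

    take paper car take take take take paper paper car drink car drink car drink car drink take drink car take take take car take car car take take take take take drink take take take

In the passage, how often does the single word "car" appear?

Scanning the 36 tokens for "car":
  position 3: car
  position 10: car
  position 12: car
  position 14: car
  position 16: car
  position 20: car
  position 24: car
  position 26: car
  position 27: car

9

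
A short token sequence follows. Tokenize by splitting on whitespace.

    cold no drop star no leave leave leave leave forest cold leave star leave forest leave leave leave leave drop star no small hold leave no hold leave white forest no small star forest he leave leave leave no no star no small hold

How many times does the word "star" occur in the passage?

Scanning the 44 tokens for "star":
  position 4: star
  position 13: star
  position 21: star
  position 33: star
  position 41: star

5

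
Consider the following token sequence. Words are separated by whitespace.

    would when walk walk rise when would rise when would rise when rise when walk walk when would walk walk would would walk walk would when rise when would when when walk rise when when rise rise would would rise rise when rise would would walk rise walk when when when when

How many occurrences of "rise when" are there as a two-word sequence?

Scanning the 51 overlapping bigram windows for "rise when":
  position 5–6: rise when
  position 8–9: rise when
  position 11–12: rise when
  position 13–14: rise when
  position 27–28: rise when
  position 33–34: rise when
  position 41–42: rise when

7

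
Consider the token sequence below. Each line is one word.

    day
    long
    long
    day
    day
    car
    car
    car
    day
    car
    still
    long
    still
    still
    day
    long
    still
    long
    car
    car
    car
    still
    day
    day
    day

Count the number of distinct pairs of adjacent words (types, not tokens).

25 tokens → 24 bigram windows in total.
Repeated bigrams (each contributes count−1 duplicates):
  car car: 4
  day day: 3
  car still: 2
  day car: 2
  day long: 2
  long still: 2
  still day: 2
  still long: 2
11 duplicate windows → 24 − 11 = 13 distinct.

13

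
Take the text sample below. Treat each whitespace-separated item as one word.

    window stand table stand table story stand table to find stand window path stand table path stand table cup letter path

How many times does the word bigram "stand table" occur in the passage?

Scanning the 20 overlapping bigram windows for "stand table":
  position 2–3: stand table
  position 4–5: stand table
  position 7–8: stand table
  position 14–15: stand table
  position 17–18: stand table

5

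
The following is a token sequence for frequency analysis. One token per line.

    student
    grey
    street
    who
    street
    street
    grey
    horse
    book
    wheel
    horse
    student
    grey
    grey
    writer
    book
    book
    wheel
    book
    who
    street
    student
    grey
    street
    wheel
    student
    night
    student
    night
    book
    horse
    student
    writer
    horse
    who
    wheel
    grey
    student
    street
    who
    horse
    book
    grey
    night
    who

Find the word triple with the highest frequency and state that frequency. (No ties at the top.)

Trigram frequencies (highest first):
  student grey street: 2
  grey street who: 1
  street who street: 1
  who street street: 1
  street street grey: 1
  street grey horse: 1
  … (36 more, each ≤ 1)

"student grey street", 2 times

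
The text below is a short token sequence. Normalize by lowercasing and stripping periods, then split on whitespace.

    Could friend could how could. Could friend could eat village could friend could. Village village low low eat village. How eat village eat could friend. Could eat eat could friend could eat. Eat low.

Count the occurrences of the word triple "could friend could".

5

Scanning the 32 overlapping trigram windows for "could friend could":
  position 1–3: could friend could
  position 6–8: could friend could
  position 11–13: could friend could
  position 24–26: could friend could
  position 29–31: could friend could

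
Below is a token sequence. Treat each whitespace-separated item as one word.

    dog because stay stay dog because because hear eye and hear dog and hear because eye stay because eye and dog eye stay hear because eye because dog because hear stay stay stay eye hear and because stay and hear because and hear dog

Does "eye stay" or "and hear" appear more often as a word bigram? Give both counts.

"eye stay": 2 occurrences
"and hear": 4 occurrences

"and hear" (4 vs 2)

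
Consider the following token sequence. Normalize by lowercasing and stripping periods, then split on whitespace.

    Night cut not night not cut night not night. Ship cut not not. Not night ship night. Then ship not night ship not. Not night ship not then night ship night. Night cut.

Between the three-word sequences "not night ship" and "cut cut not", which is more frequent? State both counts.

"not night ship" (4 vs 0)

"not night ship": 4 occurrences
"cut cut not": 0 occurrences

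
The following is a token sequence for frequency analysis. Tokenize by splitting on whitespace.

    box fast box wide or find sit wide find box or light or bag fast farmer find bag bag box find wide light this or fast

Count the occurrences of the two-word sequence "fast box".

1

Scanning the 25 overlapping bigram windows for "fast box":
  position 2–3: fast box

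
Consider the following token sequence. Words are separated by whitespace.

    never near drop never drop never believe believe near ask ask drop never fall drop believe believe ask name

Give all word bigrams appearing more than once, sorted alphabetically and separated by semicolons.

Bigram counts meeting the condition (more than once):
  believe believe: 2
  drop never: 3

believe believe; drop never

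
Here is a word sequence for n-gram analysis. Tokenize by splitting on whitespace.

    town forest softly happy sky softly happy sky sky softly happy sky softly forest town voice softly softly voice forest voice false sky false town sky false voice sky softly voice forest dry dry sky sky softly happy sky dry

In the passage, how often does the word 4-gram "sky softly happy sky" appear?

Scanning the 37 overlapping 4-gram windows for "sky softly happy sky":
  position 5–8: sky softly happy sky
  position 9–12: sky softly happy sky
  position 36–39: sky softly happy sky

3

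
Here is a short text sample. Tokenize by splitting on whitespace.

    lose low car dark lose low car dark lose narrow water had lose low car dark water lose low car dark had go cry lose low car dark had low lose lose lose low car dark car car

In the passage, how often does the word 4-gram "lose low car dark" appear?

6

Scanning the 35 overlapping 4-gram windows for "lose low car dark":
  position 1–4: lose low car dark
  position 5–8: lose low car dark
  position 13–16: lose low car dark
  position 18–21: lose low car dark
  position 25–28: lose low car dark
  position 33–36: lose low car dark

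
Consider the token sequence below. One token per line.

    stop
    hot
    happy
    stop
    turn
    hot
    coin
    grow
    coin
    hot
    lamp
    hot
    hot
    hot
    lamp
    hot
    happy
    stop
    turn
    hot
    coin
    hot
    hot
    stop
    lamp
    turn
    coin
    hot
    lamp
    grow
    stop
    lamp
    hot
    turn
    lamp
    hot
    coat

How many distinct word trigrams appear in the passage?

37 tokens → 35 trigram windows in total.
Repeated trigrams (each contributes count−1 duplicates):
  coin hot lamp: 2
  happy stop turn: 2
  hot happy stop: 2
  hot lamp hot: 2
  stop turn hot: 2
  turn hot coin: 2
6 duplicate windows → 35 − 6 = 29 distinct.

29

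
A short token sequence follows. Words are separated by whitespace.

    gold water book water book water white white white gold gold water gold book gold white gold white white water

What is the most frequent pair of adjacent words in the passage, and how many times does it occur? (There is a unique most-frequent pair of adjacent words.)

"white white", 3 times

Bigram frequencies (highest first):
  white white: 3
  gold water: 2
  water book: 2
  book water: 2
  white gold: 2
  gold white: 2
  … (6 more, each ≤ 1)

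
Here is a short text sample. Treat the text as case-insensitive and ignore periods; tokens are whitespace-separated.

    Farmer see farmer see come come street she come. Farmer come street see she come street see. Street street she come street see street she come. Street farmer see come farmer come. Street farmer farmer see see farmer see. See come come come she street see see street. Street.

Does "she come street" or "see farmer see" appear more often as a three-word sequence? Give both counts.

"she come street" (3 vs 2)

"she come street": 3 occurrences
"see farmer see": 2 occurrences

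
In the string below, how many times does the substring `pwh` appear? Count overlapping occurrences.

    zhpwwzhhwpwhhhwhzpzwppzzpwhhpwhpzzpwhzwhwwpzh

4

Sliding a length-3 window over the 45 characters (43 positions):
  position 10–12: pwh
  position 25–27: pwh
  position 29–31: pwh
  position 35–37: pwh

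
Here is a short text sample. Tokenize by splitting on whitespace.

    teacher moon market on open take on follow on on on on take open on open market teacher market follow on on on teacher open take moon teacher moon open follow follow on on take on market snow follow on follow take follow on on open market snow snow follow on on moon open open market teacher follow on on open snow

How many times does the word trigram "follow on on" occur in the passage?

Scanning the 60 overlapping trigram windows for "follow on on":
  position 8–10: follow on on
  position 20–22: follow on on
  position 32–34: follow on on
  position 43–45: follow on on
  position 50–52: follow on on
  position 58–60: follow on on

6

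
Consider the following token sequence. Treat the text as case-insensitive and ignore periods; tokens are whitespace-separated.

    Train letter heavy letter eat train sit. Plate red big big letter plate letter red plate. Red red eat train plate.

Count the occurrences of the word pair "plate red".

2

Scanning the 20 overlapping bigram windows for "plate red":
  position 8–9: plate red
  position 16–17: plate red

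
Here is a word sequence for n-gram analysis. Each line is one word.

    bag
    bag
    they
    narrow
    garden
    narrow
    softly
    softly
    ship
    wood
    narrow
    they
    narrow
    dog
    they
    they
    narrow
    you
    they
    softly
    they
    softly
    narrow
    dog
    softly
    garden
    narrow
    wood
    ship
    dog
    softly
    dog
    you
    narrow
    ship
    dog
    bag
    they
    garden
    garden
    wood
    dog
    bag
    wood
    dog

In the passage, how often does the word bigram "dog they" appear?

1

Scanning the 44 overlapping bigram windows for "dog they":
  position 14–15: dog they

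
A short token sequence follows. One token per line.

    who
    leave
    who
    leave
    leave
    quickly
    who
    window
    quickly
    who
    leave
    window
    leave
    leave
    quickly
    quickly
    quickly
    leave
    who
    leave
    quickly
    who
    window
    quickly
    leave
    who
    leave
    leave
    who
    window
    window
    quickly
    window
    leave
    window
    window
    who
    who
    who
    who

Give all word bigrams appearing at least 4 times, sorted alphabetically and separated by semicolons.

leave who; who leave

Bigram counts meeting the condition (at least 4 times):
  leave who: 4
  who leave: 5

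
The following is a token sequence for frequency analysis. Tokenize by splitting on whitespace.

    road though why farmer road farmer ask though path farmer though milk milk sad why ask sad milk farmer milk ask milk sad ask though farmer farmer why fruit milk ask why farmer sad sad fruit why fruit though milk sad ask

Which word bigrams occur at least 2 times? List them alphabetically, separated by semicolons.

Bigram counts meeting the condition (at least 2 times):
  ask though: 2
  milk ask: 2
  milk sad: 3
  sad ask: 2
  though milk: 2
  why farmer: 2
  why fruit: 2

ask though; milk ask; milk sad; sad ask; though milk; why farmer; why fruit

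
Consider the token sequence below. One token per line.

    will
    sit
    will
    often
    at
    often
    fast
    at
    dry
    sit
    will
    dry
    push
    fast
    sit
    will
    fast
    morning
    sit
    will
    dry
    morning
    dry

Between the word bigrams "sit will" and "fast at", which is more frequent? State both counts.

"sit will": 4 occurrences
"fast at": 1 occurrence

"sit will" (4 vs 1)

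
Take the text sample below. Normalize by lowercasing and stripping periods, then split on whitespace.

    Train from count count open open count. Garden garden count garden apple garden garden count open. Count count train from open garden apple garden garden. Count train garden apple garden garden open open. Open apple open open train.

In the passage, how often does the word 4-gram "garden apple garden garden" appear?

Scanning the 35 overlapping 4-gram windows for "garden apple garden garden":
  position 11–14: garden apple garden garden
  position 22–25: garden apple garden garden
  position 28–31: garden apple garden garden

3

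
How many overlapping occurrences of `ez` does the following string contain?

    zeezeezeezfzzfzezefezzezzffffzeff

6

Sliding a length-2 window over the 33 characters (32 positions):
  position 3–4: ez
  position 6–7: ez
  position 9–10: ez
  position 16–17: ez
  position 20–21: ez
  position 23–24: ez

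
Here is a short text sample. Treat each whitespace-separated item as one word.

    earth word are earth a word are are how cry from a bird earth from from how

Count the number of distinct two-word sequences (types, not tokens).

17 tokens → 16 bigram windows in total.
Repeated bigrams (each contributes count−1 duplicates):
  word are: 2
1 duplicate windows → 16 − 1 = 15 distinct.

15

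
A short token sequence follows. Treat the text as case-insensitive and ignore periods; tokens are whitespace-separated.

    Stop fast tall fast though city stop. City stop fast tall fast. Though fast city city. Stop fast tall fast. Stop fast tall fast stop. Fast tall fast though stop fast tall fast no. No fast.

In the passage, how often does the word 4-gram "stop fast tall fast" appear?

6

Scanning the 33 overlapping 4-gram windows for "stop fast tall fast":
  position 1–4: stop fast tall fast
  position 9–12: stop fast tall fast
  position 17–20: stop fast tall fast
  position 21–24: stop fast tall fast
  position 25–28: stop fast tall fast
  position 30–33: stop fast tall fast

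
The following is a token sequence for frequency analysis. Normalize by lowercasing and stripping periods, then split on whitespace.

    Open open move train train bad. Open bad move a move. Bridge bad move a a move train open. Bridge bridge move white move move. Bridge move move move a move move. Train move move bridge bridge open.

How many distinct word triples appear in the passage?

33

38 tokens → 36 trigram windows in total.
Repeated trigrams (each contributes count−1 duplicates):
  bad move a: 2
  move a move: 2
  move move bridge: 2
3 duplicate windows → 36 − 3 = 33 distinct.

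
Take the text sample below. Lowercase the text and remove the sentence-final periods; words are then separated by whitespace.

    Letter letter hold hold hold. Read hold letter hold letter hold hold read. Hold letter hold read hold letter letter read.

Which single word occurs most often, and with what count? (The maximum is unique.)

"hold", 10 times

Unigram frequencies (highest first):
  hold: 10
  letter: 7
  read: 4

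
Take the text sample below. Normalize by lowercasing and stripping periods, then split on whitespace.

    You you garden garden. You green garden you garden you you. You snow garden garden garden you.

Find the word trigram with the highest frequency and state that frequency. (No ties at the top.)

Trigram frequencies (highest first):
  garden garden you: 2
  you you garden: 1
  you garden garden: 1
  garden you green: 1
  you green garden: 1
  green garden you: 1
  … (8 more, each ≤ 1)

"garden garden you", 2 times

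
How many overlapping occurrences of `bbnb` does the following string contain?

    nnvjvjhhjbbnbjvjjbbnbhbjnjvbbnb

Sliding a length-4 window over the 31 characters (28 positions):
  position 10–13: bbnb
  position 18–21: bbnb
  position 28–31: bbnb

3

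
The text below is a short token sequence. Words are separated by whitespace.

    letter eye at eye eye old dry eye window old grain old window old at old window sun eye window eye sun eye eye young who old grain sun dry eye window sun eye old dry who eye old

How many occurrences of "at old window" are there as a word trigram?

Scanning the 37 overlapping trigram windows for "at old window":
  position 15–17: at old window

1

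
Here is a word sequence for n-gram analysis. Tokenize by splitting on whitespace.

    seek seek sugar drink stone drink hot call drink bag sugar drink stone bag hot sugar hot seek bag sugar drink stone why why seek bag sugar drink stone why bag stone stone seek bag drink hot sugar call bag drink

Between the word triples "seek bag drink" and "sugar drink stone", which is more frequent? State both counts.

"seek bag drink": 1 occurrence
"sugar drink stone": 4 occurrences

"sugar drink stone" (4 vs 1)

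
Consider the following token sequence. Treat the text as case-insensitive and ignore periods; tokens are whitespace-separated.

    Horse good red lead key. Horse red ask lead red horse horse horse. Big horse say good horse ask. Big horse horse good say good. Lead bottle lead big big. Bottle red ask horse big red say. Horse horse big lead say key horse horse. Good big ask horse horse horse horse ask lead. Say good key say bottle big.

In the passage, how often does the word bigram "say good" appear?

3

Scanning the 59 overlapping bigram windows for "say good":
  position 16–17: say good
  position 24–25: say good
  position 55–56: say good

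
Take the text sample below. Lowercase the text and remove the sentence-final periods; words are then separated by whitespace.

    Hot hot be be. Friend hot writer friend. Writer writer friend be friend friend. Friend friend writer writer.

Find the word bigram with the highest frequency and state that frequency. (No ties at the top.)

"friend friend", 3 times

Bigram frequencies (highest first):
  friend friend: 3
  be friend: 2
  writer friend: 2
  friend writer: 2
  writer writer: 2
  hot hot: 1
  … (5 more, each ≤ 1)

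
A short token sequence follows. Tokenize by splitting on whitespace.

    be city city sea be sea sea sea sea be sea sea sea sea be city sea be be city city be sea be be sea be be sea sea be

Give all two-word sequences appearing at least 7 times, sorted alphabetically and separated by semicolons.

sea be; sea sea

Bigram counts meeting the condition (at least 7 times):
  sea be: 7
  sea sea: 7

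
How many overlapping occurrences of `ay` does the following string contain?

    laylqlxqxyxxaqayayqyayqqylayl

5

Sliding a length-2 window over the 29 characters (28 positions):
  position 2–3: ay
  position 15–16: ay
  position 17–18: ay
  position 21–22: ay
  position 27–28: ay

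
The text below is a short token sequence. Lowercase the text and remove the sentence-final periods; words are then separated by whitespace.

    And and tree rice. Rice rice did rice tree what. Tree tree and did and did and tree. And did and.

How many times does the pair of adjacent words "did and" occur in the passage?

3

Scanning the 20 overlapping bigram windows for "did and":
  position 14–15: did and
  position 16–17: did and
  position 20–21: did and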